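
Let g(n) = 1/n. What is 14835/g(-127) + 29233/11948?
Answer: -22510540427/11948 ≈ -1.8840e+6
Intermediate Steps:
14835/g(-127) + 29233/11948 = 14835/(1/(-127)) + 29233/11948 = 14835/(-1/127) + 29233*(1/11948) = 14835*(-127) + 29233/11948 = -1884045 + 29233/11948 = -22510540427/11948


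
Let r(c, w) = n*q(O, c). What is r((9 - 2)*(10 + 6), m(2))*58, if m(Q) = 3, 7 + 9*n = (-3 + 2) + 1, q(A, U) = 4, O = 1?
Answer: -1624/9 ≈ -180.44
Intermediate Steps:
n = -7/9 (n = -7/9 + ((-3 + 2) + 1)/9 = -7/9 + (-1 + 1)/9 = -7/9 + (1/9)*0 = -7/9 + 0 = -7/9 ≈ -0.77778)
r(c, w) = -28/9 (r(c, w) = -7/9*4 = -28/9)
r((9 - 2)*(10 + 6), m(2))*58 = -28/9*58 = -1624/9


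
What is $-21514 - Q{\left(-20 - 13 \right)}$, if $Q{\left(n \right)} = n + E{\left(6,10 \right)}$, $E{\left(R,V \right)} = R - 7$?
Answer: $-21480$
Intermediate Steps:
$E{\left(R,V \right)} = -7 + R$
$Q{\left(n \right)} = -1 + n$ ($Q{\left(n \right)} = n + \left(-7 + 6\right) = n - 1 = -1 + n$)
$-21514 - Q{\left(-20 - 13 \right)} = -21514 - \left(-1 - 33\right) = -21514 - -34 = -21514 + 34 = -21480$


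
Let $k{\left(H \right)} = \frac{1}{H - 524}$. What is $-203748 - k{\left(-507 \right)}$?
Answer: $- \frac{210064187}{1031} \approx -2.0375 \cdot 10^{5}$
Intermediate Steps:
$k{\left(H \right)} = \frac{1}{-524 + H}$
$-203748 - k{\left(-507 \right)} = -203748 - \frac{1}{-524 - 507} = -203748 - \frac{1}{-1031} = -203748 - - \frac{1}{1031} = -203748 + \frac{1}{1031} = - \frac{210064187}{1031}$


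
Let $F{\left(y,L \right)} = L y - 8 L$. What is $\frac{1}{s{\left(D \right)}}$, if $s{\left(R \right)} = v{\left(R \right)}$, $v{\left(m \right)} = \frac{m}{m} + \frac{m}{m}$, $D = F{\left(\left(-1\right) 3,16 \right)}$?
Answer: $\frac{1}{2} \approx 0.5$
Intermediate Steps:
$F{\left(y,L \right)} = - 8 L + L y$
$D = -176$ ($D = 16 \left(-8 - 3\right) = 16 \left(-11\right) = -176$)
$v{\left(m \right)} = 2$ ($v{\left(m \right)} = 1 + 1 = 2$)
$s{\left(R \right)} = 2$
$\frac{1}{s{\left(D \right)}} = \frac{1}{2}$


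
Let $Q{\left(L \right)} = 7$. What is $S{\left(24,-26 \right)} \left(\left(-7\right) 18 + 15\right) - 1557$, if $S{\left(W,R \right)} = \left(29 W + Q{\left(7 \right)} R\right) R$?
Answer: $1481847$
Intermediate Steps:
$S{\left(W,R \right)} = R \left(7 R + 29 W\right)$ ($S{\left(W,R \right)} = \left(29 W + 7 R\right) R = \left(7 R + 29 W\right) R = R \left(7 R + 29 W\right)$)
$S{\left(24,-26 \right)} \left(\left(-7\right) 18 + 15\right) - 1557 = - 26 \left(7 \left(-26\right) + 29 \cdot 24\right) \left(\left(-7\right) 18 + 15\right) - 1557 = - 26 \left(-182 + 696\right) \left(-126 + 15\right) - 1557 = \left(-26\right) 514 \left(-111\right) - 1557 = \left(-13364\right) \left(-111\right) - 1557 = 1483404 - 1557 = 1481847$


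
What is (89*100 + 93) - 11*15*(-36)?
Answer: 14933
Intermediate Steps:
(89*100 + 93) - 11*15*(-36) = (8900 + 93) - 165*(-36) = 8993 + 5940 = 14933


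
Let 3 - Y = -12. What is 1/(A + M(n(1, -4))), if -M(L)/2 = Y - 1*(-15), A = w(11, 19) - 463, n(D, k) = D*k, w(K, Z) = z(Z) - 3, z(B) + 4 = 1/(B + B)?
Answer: -38/20139 ≈ -0.0018869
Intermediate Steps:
z(B) = -4 + 1/(2*B) (z(B) = -4 + 1/(B + B) = -4 + 1/(2*B))
w(K, Z) = -7 + 1/(2*Z) (w(K, Z) = (-4 + 1/(2*Z)) - 3 = -7 + 1/(2*Z))
Y = 15 (Y = 3 - 1*(-12) = 3 + 12 = 15)
A = -17859/38 (A = (-7 + (½)/19) - 463 = (-7 + (½)*(1/19)) - 463 = (-7 + 1/38) - 463 = -265/38 - 463 = -17859/38 ≈ -469.97)
M(L) = -60 (M(L) = -2*(15 - 1*(-15)) = -2*(15 + 15) = -2*30 = -60)
1/(A + M(n(1, -4))) = 1/(-17859/38 - 60) = 1/(-20139/38) = -38/20139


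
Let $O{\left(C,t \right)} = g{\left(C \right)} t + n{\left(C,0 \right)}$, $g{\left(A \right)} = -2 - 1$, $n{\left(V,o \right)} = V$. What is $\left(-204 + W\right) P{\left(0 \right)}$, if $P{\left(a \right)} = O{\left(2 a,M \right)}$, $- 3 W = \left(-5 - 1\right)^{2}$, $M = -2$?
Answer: $-1296$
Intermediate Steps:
$g{\left(A \right)} = -3$
$O{\left(C,t \right)} = C - 3 t$ ($O{\left(C,t \right)} = - 3 t + C = C - 3 t$)
$W = -12$ ($W = - \frac{\left(-5 - 1\right)^{2}}{3} = - \frac{\left(-6\right)^{2}}{3} = \left(- \frac{1}{3}\right) 36 = -12$)
$P{\left(a \right)} = 6 + 2 a$ ($P{\left(a \right)} = 2 a - -6 = 2 a + 6 = 6 + 2 a$)
$\left(-204 + W\right) P{\left(0 \right)} = \left(-204 - 12\right) \left(6 + 2 \cdot 0\right) = - 216 \left(6 + 0\right) = \left(-216\right) 6 = -1296$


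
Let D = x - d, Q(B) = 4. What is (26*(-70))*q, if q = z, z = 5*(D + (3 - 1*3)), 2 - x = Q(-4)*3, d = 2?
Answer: 109200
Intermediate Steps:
x = -10 (x = 2 - 4*3 = 2 - 1*12 = 2 - 12 = -10)
D = -12 (D = -10 - 1*2 = -10 - 2 = -12)
z = -60 (z = 5*(-12 + (3 - 1*3)) = 5*(-12 + (3 - 3)) = 5*(-12 + 0) = 5*(-12) = -60)
q = -60
(26*(-70))*q = (26*(-70))*(-60) = -1820*(-60) = 109200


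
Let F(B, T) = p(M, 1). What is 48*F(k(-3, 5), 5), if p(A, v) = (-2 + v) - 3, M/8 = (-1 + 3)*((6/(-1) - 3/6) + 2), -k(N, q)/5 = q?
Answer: -192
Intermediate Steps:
k(N, q) = -5*q
M = -72 (M = 8*((-1 + 3)*((6/(-1) - 3/6) + 2)) = 8*(2*((6*(-1) - 3*1/6) + 2)) = 8*(2*((-6 - 1/2) + 2)) = 8*(2*(-13/2 + 2)) = 8*(2*(-9/2)) = 8*(-9) = -72)
p(A, v) = -5 + v
F(B, T) = -4 (F(B, T) = -5 + 1 = -4)
48*F(k(-3, 5), 5) = 48*(-4) = -192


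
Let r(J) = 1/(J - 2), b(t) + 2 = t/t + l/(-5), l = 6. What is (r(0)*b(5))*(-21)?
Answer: -231/10 ≈ -23.100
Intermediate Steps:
b(t) = -11/5 (b(t) = -2 + (t/t + 6/(-5)) = -2 + (1 + 6*(-⅕)) = -2 + (1 - 6/5) = -2 - ⅕ = -11/5)
r(J) = 1/(-2 + J)
(r(0)*b(5))*(-21) = (-11/5/(-2 + 0))*(-21) = (-11/5/(-2))*(-21) = -½*(-11/5)*(-21) = (11/10)*(-21) = -231/10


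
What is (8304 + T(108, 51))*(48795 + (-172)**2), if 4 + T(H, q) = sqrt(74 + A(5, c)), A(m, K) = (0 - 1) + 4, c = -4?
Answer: 650545700 + 78379*sqrt(77) ≈ 6.5123e+8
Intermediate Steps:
A(m, K) = 3 (A(m, K) = -1 + 4 = 3)
T(H, q) = -4 + sqrt(77) (T(H, q) = -4 + sqrt(74 + 3) = -4 + sqrt(77))
(8304 + T(108, 51))*(48795 + (-172)**2) = (8304 + (-4 + sqrt(77)))*(48795 + (-172)**2) = (8300 + sqrt(77))*(48795 + 29584) = (8300 + sqrt(77))*78379 = 650545700 + 78379*sqrt(77)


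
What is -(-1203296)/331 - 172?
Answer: 1146364/331 ≈ 3463.3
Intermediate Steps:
-(-1203296)/331 - 172 = -992*(-1213/331) - 172 = 1203296/331 - 172 = 1146364/331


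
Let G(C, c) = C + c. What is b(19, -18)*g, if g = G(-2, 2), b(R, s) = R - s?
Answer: 0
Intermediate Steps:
g = 0 (g = -2 + 2 = 0)
b(19, -18)*g = (19 - 1*(-18))*0 = (19 + 18)*0 = 37*0 = 0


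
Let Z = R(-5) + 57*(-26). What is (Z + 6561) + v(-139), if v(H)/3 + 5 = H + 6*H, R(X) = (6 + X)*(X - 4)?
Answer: 2136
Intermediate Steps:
R(X) = (-4 + X)*(6 + X) (R(X) = (6 + X)*(-4 + X) = (-4 + X)*(6 + X))
Z = -1491 (Z = (-24 + (-5)² + 2*(-5)) + 57*(-26) = (-24 + 25 - 10) - 1482 = -9 - 1482 = -1491)
v(H) = -15 + 21*H (v(H) = -15 + 3*(H + 6*H) = -15 + 3*(7*H) = -15 + 21*H)
(Z + 6561) + v(-139) = (-1491 + 6561) + (-15 + 21*(-139)) = 5070 + (-15 - 2919) = 5070 - 2934 = 2136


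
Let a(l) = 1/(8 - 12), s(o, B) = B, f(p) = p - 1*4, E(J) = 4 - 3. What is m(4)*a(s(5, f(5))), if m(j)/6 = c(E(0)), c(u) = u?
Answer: -3/2 ≈ -1.5000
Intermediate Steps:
E(J) = 1
m(j) = 6 (m(j) = 6*1 = 6)
f(p) = -4 + p (f(p) = p - 4 = -4 + p)
a(l) = -¼ (a(l) = 1/(-4) = -¼)
m(4)*a(s(5, f(5))) = 6*(-¼) = -3/2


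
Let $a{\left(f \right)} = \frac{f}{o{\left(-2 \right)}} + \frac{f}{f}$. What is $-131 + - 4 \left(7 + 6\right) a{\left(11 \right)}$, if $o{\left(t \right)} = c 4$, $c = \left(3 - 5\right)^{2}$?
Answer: $- \frac{875}{4} \approx -218.75$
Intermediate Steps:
$c = 4$ ($c = \left(-2\right)^{2} = 4$)
$o{\left(t \right)} = 16$ ($o{\left(t \right)} = 4 \cdot 4 = 16$)
$a{\left(f \right)} = 1 + \frac{f}{16}$ ($a{\left(f \right)} = \frac{f}{16} + \frac{f}{f} = f \frac{1}{16} + 1 = \frac{f}{16} + 1 = 1 + \frac{f}{16}$)
$-131 + - 4 \left(7 + 6\right) a{\left(11 \right)} = -131 + - 4 \left(7 + 6\right) \left(1 + \frac{1}{16} \cdot 11\right) = -131 + \left(-4\right) 13 \left(1 + \frac{11}{16}\right) = -131 - \frac{351}{4} = - \frac{875}{4}$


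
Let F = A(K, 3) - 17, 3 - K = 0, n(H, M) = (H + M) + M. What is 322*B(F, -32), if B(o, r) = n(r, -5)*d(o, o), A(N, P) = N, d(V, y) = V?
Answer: 189336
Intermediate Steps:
n(H, M) = H + 2*M
K = 3 (K = 3 - 1*0 = 3 + 0 = 3)
F = -14 (F = 3 - 17 = -14)
B(o, r) = o*(-10 + r) (B(o, r) = (r + 2*(-5))*o = (r - 10)*o = (-10 + r)*o = o*(-10 + r))
322*B(F, -32) = 322*(-14*(-10 - 32)) = 322*(-14*(-42)) = 322*588 = 189336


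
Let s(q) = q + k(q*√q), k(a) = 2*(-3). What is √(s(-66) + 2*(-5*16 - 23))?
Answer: I*√278 ≈ 16.673*I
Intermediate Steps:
k(a) = -6
s(q) = -6 + q (s(q) = q - 6 = -6 + q)
√(s(-66) + 2*(-5*16 - 23)) = √((-6 - 66) + 2*(-5*16 - 23)) = √(-72 + 2*(-80 - 23)) = √(-72 + 2*(-103)) = √(-72 - 206) = √(-278) = I*√278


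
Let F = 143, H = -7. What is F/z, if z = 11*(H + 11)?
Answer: 13/4 ≈ 3.2500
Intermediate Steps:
z = 44 (z = 11*(-7 + 11) = 11*4 = 44)
F/z = 143/44 = 143*(1/44) = 13/4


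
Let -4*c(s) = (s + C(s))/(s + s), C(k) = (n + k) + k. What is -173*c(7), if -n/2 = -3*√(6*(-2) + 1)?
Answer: 519/8 + 519*I*√11/28 ≈ 64.875 + 61.476*I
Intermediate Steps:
n = 6*I*√11 (n = -(-6)*√(6*(-2) + 1) = -(-6)*√(-12 + 1) = -(-6)*√(-11) = -(-6)*I*√11 = 6*I*√11 ≈ 19.9*I)
C(k) = 2*k + 6*I*√11 (C(k) = (6*I*√11 + k) + k = (k + 6*I*√11) + k = 2*k + 6*I*√11)
c(s) = -(3*s + 6*I*√11)/(8*s) (c(s) = -(s + (2*s + 6*I*√11))/(4*(s + s)) = -(3*s + 6*I*√11)/(4*(2*s)) = -(3*s + 6*I*√11)*1/(2*s)/4 = -(3*s + 6*I*√11)/(8*s))
-173*c(7) = -519*(-1*7 - 2*I*√11)/(8*7) = -519*(-7 - 2*I*√11)/(8*7) = -173*(-3/8 - 3*I*√11/28) = 519/8 + 519*I*√11/28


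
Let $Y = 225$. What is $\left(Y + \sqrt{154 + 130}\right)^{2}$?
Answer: $50909 + 900 \sqrt{71} \approx 58493.0$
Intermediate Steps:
$\left(Y + \sqrt{154 + 130}\right)^{2} = \left(225 + \sqrt{154 + 130}\right)^{2} = \left(225 + \sqrt{284}\right)^{2} = \left(225 + 2 \sqrt{71}\right)^{2}$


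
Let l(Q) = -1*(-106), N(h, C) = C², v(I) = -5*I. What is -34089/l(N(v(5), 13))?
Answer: -34089/106 ≈ -321.59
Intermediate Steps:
l(Q) = 106
-34089/l(N(v(5), 13)) = -34089/106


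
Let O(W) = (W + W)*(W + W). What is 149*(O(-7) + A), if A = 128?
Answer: 48276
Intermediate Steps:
O(W) = 4*W² (O(W) = (2*W)*(2*W) = 4*W²)
149*(O(-7) + A) = 149*(4*(-7)² + 128) = 149*(4*49 + 128) = 149*(196 + 128) = 149*324 = 48276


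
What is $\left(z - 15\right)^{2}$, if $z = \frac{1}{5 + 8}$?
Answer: $\frac{37636}{169} \approx 222.7$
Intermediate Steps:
$z = \frac{1}{13} \approx 0.076923$
$\left(z - 15\right)^{2} = \left(\frac{1}{13} - 15\right)^{2} = \left(- \frac{194}{13}\right)^{2} = \frac{37636}{169}$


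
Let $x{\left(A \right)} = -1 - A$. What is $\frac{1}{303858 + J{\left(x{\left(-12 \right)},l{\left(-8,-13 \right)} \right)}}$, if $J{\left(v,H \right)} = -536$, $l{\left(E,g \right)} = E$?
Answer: $\frac{1}{303322} \approx 3.2968 \cdot 10^{-6}$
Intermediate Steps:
$\frac{1}{303858 + J{\left(x{\left(-12 \right)},l{\left(-8,-13 \right)} \right)}} = \frac{1}{303858 - 536} = \frac{1}{303322}$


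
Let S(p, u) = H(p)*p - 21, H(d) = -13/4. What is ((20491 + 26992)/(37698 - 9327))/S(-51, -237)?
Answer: 189932/16426809 ≈ 0.011562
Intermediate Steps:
H(d) = -13/4 (H(d) = -13*¼ = -13/4)
S(p, u) = -21 - 13*p/4 (S(p, u) = -13*p/4 - 21 = -21 - 13*p/4)
((20491 + 26992)/(37698 - 9327))/S(-51, -237) = ((20491 + 26992)/(37698 - 9327))/(-21 - 13/4*(-51)) = (47483/28371)/(-21 + 663/4) = (47483*(1/28371))/(579/4) = (47483/28371)*(4/579) = 189932/16426809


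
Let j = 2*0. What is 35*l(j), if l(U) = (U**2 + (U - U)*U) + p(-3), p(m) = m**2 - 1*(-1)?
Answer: 350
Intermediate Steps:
p(m) = 1 + m**2 (p(m) = m**2 + 1 = 1 + m**2)
j = 0
l(U) = 10 + U**2 (l(U) = (U**2 + (U - U)*U) + (1 + (-3)**2) = (U**2 + 0*U) + (1 + 9) = (U**2 + 0) + 10 = U**2 + 10 = 10 + U**2)
35*l(j) = 35*(10 + 0**2) = 35*(10 + 0) = 35*10 = 350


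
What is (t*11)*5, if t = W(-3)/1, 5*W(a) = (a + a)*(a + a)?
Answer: 396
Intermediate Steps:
W(a) = 4*a²/5 (W(a) = ((a + a)*(a + a))/5 = ((2*a)*(2*a))/5 = (4*a²)/5 = 4*a²/5)
t = 36/5 (t = ((⅘)*(-3)²)/1 = ((⅘)*9)*1 = (36/5)*1 = 36/5 ≈ 7.2000)
(t*11)*5 = ((36/5)*11)*5 = (396/5)*5 = 396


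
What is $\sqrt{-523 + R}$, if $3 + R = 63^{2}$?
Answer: $\sqrt{3443} \approx 58.677$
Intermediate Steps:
$R = 3966$ ($R = -3 + 63^{2} = -3 + 3969 = 3966$)
$\sqrt{-523 + R} = \sqrt{-523 + 3966} = \sqrt{3443}$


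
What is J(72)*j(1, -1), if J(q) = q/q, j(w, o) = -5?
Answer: -5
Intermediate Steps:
J(q) = 1
J(72)*j(1, -1) = 1*(-5) = -5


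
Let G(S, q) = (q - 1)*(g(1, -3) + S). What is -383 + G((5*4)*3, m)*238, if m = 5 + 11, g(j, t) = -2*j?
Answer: 206677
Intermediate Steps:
m = 16
G(S, q) = (-1 + q)*(-2 + S) (G(S, q) = (q - 1)*(-2*1 + S) = (-1 + q)*(-2 + S))
-383 + G((5*4)*3, m)*238 = -383 + (2 - 5*4*3 - 2*16 + ((5*4)*3)*16)*238 = -383 + (2 - 20*3 - 32 + (20*3)*16)*238 = -383 + (2 - 1*60 - 32 + 60*16)*238 = -383 + (2 - 60 - 32 + 960)*238 = -383 + 870*238 = -383 + 207060 = 206677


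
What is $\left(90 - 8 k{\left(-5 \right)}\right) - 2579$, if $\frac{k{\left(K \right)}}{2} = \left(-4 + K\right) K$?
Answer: $-3209$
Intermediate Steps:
$k{\left(K \right)} = 2 K \left(-4 + K\right)$ ($k{\left(K \right)} = 2 \left(-4 + K\right) K = 2 K \left(-4 + K\right)$)
$\left(90 - 8 k{\left(-5 \right)}\right) - 2579 = \left(90 - 8 \cdot 2 \left(-5\right) \left(-4 - 5\right)\right) - 2579 = \left(90 - 8 \cdot 2 \left(-5\right) \left(-9\right)\right) - 2579 = \left(90 - 720\right) - 2579 = -630 - 2579 = -3209$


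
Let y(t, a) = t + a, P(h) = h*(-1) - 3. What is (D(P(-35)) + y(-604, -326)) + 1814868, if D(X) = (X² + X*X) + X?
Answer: 1816018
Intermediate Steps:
P(h) = -3 - h (P(h) = -h - 3 = -3 - h)
y(t, a) = a + t
D(X) = X + 2*X² (D(X) = (X² + X²) + X = 2*X² + X = X + 2*X²)
(D(P(-35)) + y(-604, -326)) + 1814868 = ((-3 - 1*(-35))*(1 + 2*(-3 - 1*(-35))) + (-326 - 604)) + 1814868 = ((-3 + 35)*(1 + 2*(-3 + 35)) - 930) + 1814868 = (32*(1 + 2*32) - 930) + 1814868 = (32*(1 + 64) - 930) + 1814868 = (32*65 - 930) + 1814868 = (2080 - 930) + 1814868 = 1150 + 1814868 = 1816018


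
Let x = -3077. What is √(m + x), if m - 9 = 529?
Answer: I*√2539 ≈ 50.388*I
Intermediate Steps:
m = 538 (m = 9 + 529 = 538)
√(m + x) = √(538 - 3077) = √(-2539) = I*√2539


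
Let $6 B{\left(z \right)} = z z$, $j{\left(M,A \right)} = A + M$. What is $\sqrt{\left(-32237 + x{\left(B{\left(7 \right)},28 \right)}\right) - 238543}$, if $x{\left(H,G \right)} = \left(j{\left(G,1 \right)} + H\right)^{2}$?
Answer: $\frac{i \sqrt{9698351}}{6} \approx 519.04 i$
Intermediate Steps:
$B{\left(z \right)} = \frac{z^{2}}{6}$ ($B{\left(z \right)} = \frac{z z}{6} = \frac{z^{2}}{6}$)
$x{\left(H,G \right)} = \left(1 + G + H\right)^{2}$ ($x{\left(H,G \right)} = \left(\left(1 + G\right) + H\right)^{2} = \left(1 + G + H\right)^{2}$)
$\sqrt{\left(-32237 + x{\left(B{\left(7 \right)},28 \right)}\right) - 238543} = \sqrt{\left(-32237 + \left(1 + 28 + \frac{7^{2}}{6}\right)^{2}\right) - 238543} = \sqrt{\left(-32237 + \left(1 + 28 + \frac{1}{6} \cdot 49\right)^{2}\right) - 238543} = \sqrt{\left(-32237 + \left(1 + 28 + \frac{49}{6}\right)^{2}\right) - 238543} = \sqrt{\left(-32237 + \left(\frac{223}{6}\right)^{2}\right) - 238543} = \sqrt{\left(-32237 + \frac{49729}{36}\right) - 238543} = \sqrt{- \frac{1110803}{36} - 238543} = \sqrt{- \frac{9698351}{36}} = \frac{i \sqrt{9698351}}{6}$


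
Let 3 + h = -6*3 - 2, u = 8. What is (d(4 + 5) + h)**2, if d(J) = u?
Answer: 225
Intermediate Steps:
d(J) = 8
h = -23 (h = -3 + (-6*3 - 2) = -3 + (-18 - 2) = -3 - 20 = -23)
(d(4 + 5) + h)**2 = (8 - 23)**2 = (-15)**2 = 225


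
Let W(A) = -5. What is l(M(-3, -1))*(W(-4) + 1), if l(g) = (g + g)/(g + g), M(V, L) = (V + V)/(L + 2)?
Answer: -4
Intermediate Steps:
M(V, L) = 2*V/(2 + L) (M(V, L) = (2*V)/(2 + L) = 2*V/(2 + L))
l(g) = 1 (l(g) = (2*g)/((2*g)) = (2*g)*(1/(2*g)) = 1)
l(M(-3, -1))*(W(-4) + 1) = 1*(-5 + 1) = 1*(-4) = -4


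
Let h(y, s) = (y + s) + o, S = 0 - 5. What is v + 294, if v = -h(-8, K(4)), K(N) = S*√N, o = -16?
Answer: 328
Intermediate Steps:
S = -5
K(N) = -5*√N
h(y, s) = -16 + s + y (h(y, s) = (y + s) - 16 = (s + y) - 16 = -16 + s + y)
v = 34 (v = -(-16 - 5*√4 - 8) = -(-16 - 5*2 - 8) = -(-16 - 10 - 8) = -1*(-34) = 34)
v + 294 = 34 + 294 = 328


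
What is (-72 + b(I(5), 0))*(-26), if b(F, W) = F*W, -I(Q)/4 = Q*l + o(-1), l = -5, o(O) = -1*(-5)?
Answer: 1872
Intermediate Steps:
o(O) = 5
I(Q) = -20 + 20*Q (I(Q) = -4*(Q*(-5) + 5) = -4*(-5*Q + 5) = -4*(5 - 5*Q) = -20 + 20*Q)
(-72 + b(I(5), 0))*(-26) = (-72 + (-20 + 20*5)*0)*(-26) = (-72 + (-20 + 100)*0)*(-26) = (-72 + 80*0)*(-26) = (-72 + 0)*(-26) = -72*(-26) = 1872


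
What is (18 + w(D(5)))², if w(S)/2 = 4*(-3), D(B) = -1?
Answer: 36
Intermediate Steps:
w(S) = -24 (w(S) = 2*(4*(-3)) = 2*(-12) = -24)
(18 + w(D(5)))² = (18 - 24)² = (-6)² = 36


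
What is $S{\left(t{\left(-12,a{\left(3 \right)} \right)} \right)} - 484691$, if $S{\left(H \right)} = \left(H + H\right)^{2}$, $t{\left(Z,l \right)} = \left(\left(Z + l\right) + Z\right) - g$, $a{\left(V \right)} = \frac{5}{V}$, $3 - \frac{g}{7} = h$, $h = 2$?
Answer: $- \frac{4331243}{9} \approx -4.8125 \cdot 10^{5}$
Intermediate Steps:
$g = 7$ ($g = 21 - 14 = 7$)
$t{\left(Z,l \right)} = -7 + l + 2 Z$ ($t{\left(Z,l \right)} = \left(\left(Z + l\right) + Z\right) - 7 = \left(l + 2 Z\right) - 7 = -7 + l + 2 Z$)
$S{\left(H \right)} = 4 H^{2}$ ($S{\left(H \right)} = \left(2 H\right)^{2} = 4 H^{2}$)
$S{\left(t{\left(-12,a{\left(3 \right)} \right)} \right)} - 484691 = 4 \left(-7 + \frac{5}{3} + 2 \left(-12\right)\right)^{2} - 484691 = 4 \left(-7 + 5 \cdot \frac{1}{3} - 24\right)^{2} - 484691 = 4 \left(-7 + \frac{5}{3} - 24\right)^{2} - 484691 = 4 \left(- \frac{88}{3}\right)^{2} - 484691 = 4 \cdot \frac{7744}{9} - 484691 = \frac{30976}{9} - 484691 = - \frac{4331243}{9}$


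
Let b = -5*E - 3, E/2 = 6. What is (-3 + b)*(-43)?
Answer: 2838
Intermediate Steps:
E = 12 (E = 2*6 = 12)
b = -63 (b = -5*12 - 3 = -60 - 3 = -63)
(-3 + b)*(-43) = (-3 - 63)*(-43) = -66*(-43) = 2838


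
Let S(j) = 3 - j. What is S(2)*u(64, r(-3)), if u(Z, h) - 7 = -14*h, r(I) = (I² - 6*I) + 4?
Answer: -427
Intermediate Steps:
r(I) = 4 + I² - 6*I
u(Z, h) = 7 - 14*h
S(2)*u(64, r(-3)) = (3 - 1*2)*(7 - 14*(4 + (-3)² - 6*(-3))) = (3 - 2)*(7 - 14*(4 + 9 + 18)) = 1*(7 - 14*31) = 1*(7 - 434) = 1*(-427) = -427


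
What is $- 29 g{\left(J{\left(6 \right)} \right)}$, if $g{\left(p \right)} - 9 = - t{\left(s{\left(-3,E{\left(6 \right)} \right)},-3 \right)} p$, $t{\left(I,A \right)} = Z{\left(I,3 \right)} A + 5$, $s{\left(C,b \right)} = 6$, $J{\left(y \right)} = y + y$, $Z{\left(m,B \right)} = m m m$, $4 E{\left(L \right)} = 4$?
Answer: $-224025$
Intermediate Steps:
$E{\left(L \right)} = 1$ ($E{\left(L \right)} = \frac{1}{4} \cdot 4 = 1$)
$Z{\left(m,B \right)} = m^{3}$ ($Z{\left(m,B \right)} = m^{2} m = m^{3}$)
$J{\left(y \right)} = 2 y$
$t{\left(I,A \right)} = 5 + A I^{3}$ ($t{\left(I,A \right)} = I^{3} A + 5 = A I^{3} + 5 = 5 + A I^{3}$)
$g{\left(p \right)} = 9 + 643 p$ ($g{\left(p \right)} = 9 + - (5 - 3 \cdot 6^{3}) p = 9 + - (5 - 648) p = 9 + \left(-1\right) \left(-643\right) p = 9 + 643 p$)
$- 29 g{\left(J{\left(6 \right)} \right)} = - 29 \left(9 + 643 \cdot 2 \cdot 6\right) = - 29 \left(9 + 643 \cdot 12\right) = - 29 \left(9 + 7716\right) = \left(-29\right) 7725 = -224025$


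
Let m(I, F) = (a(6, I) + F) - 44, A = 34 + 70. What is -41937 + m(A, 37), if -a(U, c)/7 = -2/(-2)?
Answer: -41951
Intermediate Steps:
a(U, c) = -7 (a(U, c) = -(-14)/(-2) = -(-14)*(-1)/2 = -7*1 = -7)
A = 104
m(I, F) = -51 + F (m(I, F) = (-7 + F) - 44 = -51 + F)
-41937 + m(A, 37) = -41937 + (-51 + 37) = -41937 - 14 = -41951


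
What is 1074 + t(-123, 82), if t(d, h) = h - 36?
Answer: 1120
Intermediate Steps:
t(d, h) = -36 + h
1074 + t(-123, 82) = 1074 + (-36 + 82) = 1074 + 46 = 1120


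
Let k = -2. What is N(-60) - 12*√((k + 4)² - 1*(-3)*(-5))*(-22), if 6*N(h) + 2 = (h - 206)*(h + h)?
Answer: 15959/3 + 264*I*√11 ≈ 5319.7 + 875.59*I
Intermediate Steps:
N(h) = -⅓ + h*(-206 + h)/3 (N(h) = -⅓ + ((h - 206)*(h + h))/6 = -⅓ + ((-206 + h)*(2*h))/6 = -⅓ + (2*h*(-206 + h))/6 = -⅓ + h*(-206 + h)/3)
N(-60) - 12*√((k + 4)² - 1*(-3)*(-5))*(-22) = (-⅓ - 206/3*(-60) + (⅓)*(-60)²) - 12*√((-2 + 4)² - 1*(-3)*(-5))*(-22) = (-⅓ + 4120 + (⅓)*3600) - 12*√(2² + 3*(-5))*(-22) = (-⅓ + 4120 + 1200) - 12*√(4 - 15)*(-22) = 15959/3 - 12*I*√11*(-22) = 15959/3 + 264*I*√11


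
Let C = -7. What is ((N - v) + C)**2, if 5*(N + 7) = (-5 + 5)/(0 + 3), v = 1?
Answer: 225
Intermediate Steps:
N = -7 (N = -7 + ((-5 + 5)/(0 + 3))/5 = -7 + (0/3)/5 = -7 + (0*(1/3))/5 = -7 + (1/5)*0 = -7 + 0 = -7)
((N - v) + C)**2 = ((-7 - 1*1) - 7)**2 = ((-7 - 1) - 7)**2 = (-8 - 7)**2 = (-15)**2 = 225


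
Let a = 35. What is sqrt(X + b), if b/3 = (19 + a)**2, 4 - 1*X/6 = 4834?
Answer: 6*I*sqrt(562) ≈ 142.24*I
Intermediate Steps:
X = -28980 (X = 24 - 6*4834 = 24 - 29004 = -28980)
b = 8748 (b = 3*(19 + 35)**2 = 3*54**2 = 3*2916 = 8748)
sqrt(X + b) = sqrt(-28980 + 8748) = sqrt(-20232) = 6*I*sqrt(562)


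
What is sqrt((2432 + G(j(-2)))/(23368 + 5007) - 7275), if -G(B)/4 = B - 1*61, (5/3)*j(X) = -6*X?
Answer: 3*I*sqrt(26032546367)/5675 ≈ 85.293*I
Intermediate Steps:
j(X) = -18*X/5 (j(X) = 3*(-6*X)/5 = -18*X/5)
G(B) = 244 - 4*B (G(B) = -4*(B - 1*61) = -4*(B - 61) = -4*(-61 + B) = 244 - 4*B)
sqrt((2432 + G(j(-2)))/(23368 + 5007) - 7275) = sqrt((2432 + (244 - (-72)*(-2)/5))/(23368 + 5007) - 7275) = sqrt((2432 + (244 - 4*36/5))/28375 - 7275) = sqrt((2432 + (244 - 144/5))*(1/28375) - 7275) = sqrt((2432 + 1076/5)*(1/28375) - 7275) = sqrt((13236/5)*(1/28375) - 7275) = sqrt(13236/141875 - 7275) = sqrt(-1032127389/141875) = 3*I*sqrt(26032546367)/5675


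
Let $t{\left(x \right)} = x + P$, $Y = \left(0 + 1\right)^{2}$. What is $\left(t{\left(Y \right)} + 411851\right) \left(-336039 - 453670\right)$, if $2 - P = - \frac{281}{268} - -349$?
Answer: $- \frac{87091968056289}{268} \approx -3.2497 \cdot 10^{11}$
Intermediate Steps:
$P = - \frac{92715}{268}$ ($P = 2 - \left(- \frac{281}{268} - -349\right) = 2 - \left(\left(-281\right) \frac{1}{268} + 349\right) = 2 - \left(- \frac{281}{268} + 349\right) = 2 - \frac{93251}{268} = - \frac{92715}{268} \approx -345.95$)
$Y = 1$ ($Y = 1^{2} = 1$)
$t{\left(x \right)} = - \frac{92715}{268} + x$ ($t{\left(x \right)} = x - \frac{92715}{268} = - \frac{92715}{268} + x$)
$\left(t{\left(Y \right)} + 411851\right) \left(-336039 - 453670\right) = \left(\left(- \frac{92715}{268} + 1\right) + 411851\right) \left(-336039 - 453670\right) = \left(- \frac{92447}{268} + 411851\right) \left(-789709\right) = \frac{110283621}{268} \left(-789709\right) = - \frac{87091968056289}{268}$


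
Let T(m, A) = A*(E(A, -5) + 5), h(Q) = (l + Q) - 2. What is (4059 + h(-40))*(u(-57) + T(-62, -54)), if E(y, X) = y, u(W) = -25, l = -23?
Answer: 10468274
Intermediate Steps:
h(Q) = -25 + Q (h(Q) = (-23 + Q) - 2 = -25 + Q)
T(m, A) = A*(5 + A) (T(m, A) = A*(A + 5) = A*(5 + A))
(4059 + h(-40))*(u(-57) + T(-62, -54)) = (4059 + (-25 - 40))*(-25 - 54*(5 - 54)) = (4059 - 65)*(-25 - 54*(-49)) = 3994*(-25 + 2646) = 3994*2621 = 10468274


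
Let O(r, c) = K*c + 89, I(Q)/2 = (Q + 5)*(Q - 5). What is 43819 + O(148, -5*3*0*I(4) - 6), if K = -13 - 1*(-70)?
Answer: 43566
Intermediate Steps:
K = 57 (K = -13 + 70 = 57)
I(Q) = 2*(-5 + Q)*(5 + Q) (I(Q) = 2*((Q + 5)*(Q - 5)) = 2*((5 + Q)*(-5 + Q)) = 2*((-5 + Q)*(5 + Q)) = 2*(-5 + Q)*(5 + Q))
O(r, c) = 89 + 57*c (O(r, c) = 57*c + 89 = 89 + 57*c)
43819 + O(148, -5*3*0*I(4) - 6) = 43819 + (89 + 57*(-5*3*0*(-50 + 2*4²) - 6)) = 43819 + (89 + 57*(-0*(-50 + 2*16) - 6)) = 43819 + (89 + 57*(-0*(-50 + 32) - 6)) = 43819 + (89 + 57*(-0*(-18) - 6)) = 43819 + (89 + 57*(-5*0 - 6)) = 43819 + (89 + 57*(0 - 6)) = 43819 + (89 + 57*(-6)) = 43819 + (89 - 342) = 43819 - 253 = 43566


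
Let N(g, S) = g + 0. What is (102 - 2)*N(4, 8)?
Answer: 400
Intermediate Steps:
N(g, S) = g
(102 - 2)*N(4, 8) = (102 - 2)*4 = 100*4 = 400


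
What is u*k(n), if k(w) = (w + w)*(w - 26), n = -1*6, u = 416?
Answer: 159744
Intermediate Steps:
n = -6
k(w) = 2*w*(-26 + w) (k(w) = (2*w)*(-26 + w) = 2*w*(-26 + w))
u*k(n) = 416*(2*(-6)*(-26 - 6)) = 416*(2*(-6)*(-32)) = 416*384 = 159744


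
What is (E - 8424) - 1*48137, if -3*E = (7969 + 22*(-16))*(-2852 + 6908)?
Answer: -10354745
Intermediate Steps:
E = -10298184 (E = -(7969 + 22*(-16))*(-2852 + 6908)/3 = -(7969 - 352)*4056/3 = -2539*4056 = -⅓*30894552 = -10298184)
(E - 8424) - 1*48137 = (-10298184 - 8424) - 1*48137 = -10306608 - 48137 = -10354745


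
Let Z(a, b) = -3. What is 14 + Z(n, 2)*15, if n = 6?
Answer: -31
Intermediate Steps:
14 + Z(n, 2)*15 = 14 - 3*15 = 14 - 45 = -31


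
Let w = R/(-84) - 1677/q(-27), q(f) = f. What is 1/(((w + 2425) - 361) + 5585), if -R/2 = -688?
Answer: 63/484768 ≈ 0.00012996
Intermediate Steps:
R = 1376 (R = -2*(-688) = 1376)
w = 2881/63 (w = 1376/(-84) - 1677/(-27) = 1376*(-1/84) - 1677*(-1/27) = -344/21 + 559/9 = 2881/63 ≈ 45.730)
1/(((w + 2425) - 361) + 5585) = 1/(((2881/63 + 2425) - 361) + 5585) = 1/((155656/63 - 361) + 5585) = 1/(132913/63 + 5585) = 1/(484768/63) = 63/484768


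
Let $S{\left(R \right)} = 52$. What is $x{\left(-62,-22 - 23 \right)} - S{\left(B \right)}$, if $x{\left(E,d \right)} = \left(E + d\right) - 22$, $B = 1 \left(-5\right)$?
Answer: $-181$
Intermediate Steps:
$B = -5$
$x{\left(E,d \right)} = -22 + E + d$
$x{\left(-62,-22 - 23 \right)} - S{\left(B \right)} = \left(-22 - 62 - 45\right) - 52 = -129 - 52 = -181$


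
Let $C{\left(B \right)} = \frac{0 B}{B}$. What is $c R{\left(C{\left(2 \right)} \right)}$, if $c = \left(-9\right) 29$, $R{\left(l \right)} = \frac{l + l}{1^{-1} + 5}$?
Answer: $0$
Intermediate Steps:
$C{\left(B \right)} = 0$ ($C{\left(B \right)} = \frac{0}{B} = 0$)
$R{\left(l \right)} = \frac{l}{3}$ ($R{\left(l \right)} = \frac{2 l}{1 + 5} = \frac{2 l}{6} = 2 l \frac{1}{6} = \frac{l}{3}$)
$c = -261$
$c R{\left(C{\left(2 \right)} \right)} = - 261 \cdot \frac{1}{3} \cdot 0 = \left(-261\right) 0 = 0$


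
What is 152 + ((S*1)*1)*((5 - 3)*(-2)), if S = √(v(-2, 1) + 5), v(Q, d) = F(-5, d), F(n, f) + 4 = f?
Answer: 152 - 4*√2 ≈ 146.34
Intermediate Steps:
F(n, f) = -4 + f
v(Q, d) = -4 + d
S = √2 (S = √((-4 + 1) + 5) = √(-3 + 5) = √2 ≈ 1.4142)
152 + ((S*1)*1)*((5 - 3)*(-2)) = 152 + ((√2*1)*1)*((5 - 3)*(-2)) = 152 + (√2*1)*(2*(-2)) = 152 + √2*(-4) = 152 - 4*√2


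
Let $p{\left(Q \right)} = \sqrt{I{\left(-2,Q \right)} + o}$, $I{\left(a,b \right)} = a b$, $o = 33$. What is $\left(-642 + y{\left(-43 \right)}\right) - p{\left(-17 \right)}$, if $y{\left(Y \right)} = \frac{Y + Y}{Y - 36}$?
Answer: $- \frac{50632}{79} - \sqrt{67} \approx -649.1$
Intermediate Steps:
$p{\left(Q \right)} = \sqrt{33 - 2 Q}$ ($p{\left(Q \right)} = \sqrt{- 2 Q + 33} = \sqrt{33 - 2 Q}$)
$y{\left(Y \right)} = \frac{2 Y}{-36 + Y}$
$\left(-642 + y{\left(-43 \right)}\right) - p{\left(-17 \right)} = \left(-642 + 2 \left(-43\right) \frac{1}{-36 - 43}\right) - \sqrt{33 - -34} = \left(-642 + 2 \left(-43\right) \frac{1}{-79}\right) - \sqrt{33 + 34} = \left(-642 + 2 \left(-43\right) \left(- \frac{1}{79}\right)\right) - \sqrt{67} = \left(-642 + \frac{86}{79}\right) - \sqrt{67} = - \frac{50632}{79} - \sqrt{67}$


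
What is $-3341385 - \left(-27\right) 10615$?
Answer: $-3054780$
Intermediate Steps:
$-3341385 - \left(-27\right) 10615 = -3341385 - -286605 = -3341385 + 286605 = -3054780$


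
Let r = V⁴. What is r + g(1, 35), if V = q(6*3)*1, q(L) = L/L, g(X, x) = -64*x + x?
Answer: -2204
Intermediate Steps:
g(X, x) = -63*x
q(L) = 1
V = 1 (V = 1*1 = 1)
r = 1 (r = 1⁴ = 1)
r + g(1, 35) = 1 - 63*35 = 1 - 2205 = -2204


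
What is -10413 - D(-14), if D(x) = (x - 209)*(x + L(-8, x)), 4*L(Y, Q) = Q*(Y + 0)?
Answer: -7291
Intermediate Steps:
L(Y, Q) = Q*Y/4 (L(Y, Q) = (Q*(Y + 0))/4 = (Q*Y)/4 = Q*Y/4)
D(x) = -x*(-209 + x) (D(x) = (x - 209)*(x + (¼)*x*(-8)) = (-209 + x)*(x - 2*x) = (-209 + x)*(-x) = -x*(-209 + x))
-10413 - D(-14) = -10413 - (-14)*(209 - 1*(-14)) = -10413 - (-14)*(209 + 14) = -10413 - (-14)*223 = -10413 - 1*(-3122) = -10413 + 3122 = -7291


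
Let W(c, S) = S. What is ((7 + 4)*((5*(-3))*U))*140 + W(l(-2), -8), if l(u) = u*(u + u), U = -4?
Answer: 92392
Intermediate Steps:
l(u) = 2*u² (l(u) = u*(2*u) = 2*u²)
((7 + 4)*((5*(-3))*U))*140 + W(l(-2), -8) = ((7 + 4)*((5*(-3))*(-4)))*140 - 8 = (11*(-15*(-4)))*140 - 8 = (11*60)*140 - 8 = 660*140 - 8 = 92400 - 8 = 92392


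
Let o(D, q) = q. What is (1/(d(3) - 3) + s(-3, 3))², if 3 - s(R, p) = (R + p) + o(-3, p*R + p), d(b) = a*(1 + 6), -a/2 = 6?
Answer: 611524/7569 ≈ 80.793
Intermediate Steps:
a = -12 (a = -2*6 = -12)
d(b) = -84 (d(b) = -12*(1 + 6) = -12*7 = -84)
s(R, p) = 3 - R - 2*p - R*p (s(R, p) = 3 - ((R + p) + (p*R + p)) = 3 - ((R + p) + (R*p + p)) = 3 - ((R + p) + (p + R*p)) = 3 - (R + 2*p + R*p) = 3 + (-R - 2*p - R*p) = 3 - R - 2*p - R*p)
(1/(d(3) - 3) + s(-3, 3))² = (1/(-84 - 3) + (3 - 1*(-3) - 1*3 - 1*3*(1 - 3)))² = (1/(-87) + (3 + 3 - 3 - 1*3*(-2)))² = (-1/87 + (3 + 3 - 3 + 6))² = (-1/87 + 9)² = (782/87)² = 611524/7569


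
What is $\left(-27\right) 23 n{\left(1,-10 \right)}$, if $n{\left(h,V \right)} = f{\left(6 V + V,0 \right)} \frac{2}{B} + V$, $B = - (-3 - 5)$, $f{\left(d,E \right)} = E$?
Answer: $6210$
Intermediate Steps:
$B = 8$ ($B = \left(-1\right) \left(-8\right) = 8$)
$n{\left(h,V \right)} = V$ ($n{\left(h,V \right)} = 0 \cdot \frac{2}{8} + V = 0 \cdot 2 \cdot \frac{1}{8} + V = 0 \cdot \frac{1}{4} + V = 0 + V = V$)
$\left(-27\right) 23 n{\left(1,-10 \right)} = \left(-27\right) 23 \left(-10\right) = \left(-621\right) \left(-10\right) = 6210$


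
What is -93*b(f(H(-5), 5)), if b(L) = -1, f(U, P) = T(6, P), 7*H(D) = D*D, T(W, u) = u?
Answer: 93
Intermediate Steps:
H(D) = D²/7 (H(D) = (D*D)/7 = D²/7)
f(U, P) = P
-93*b(f(H(-5), 5)) = -93*(-1) = 93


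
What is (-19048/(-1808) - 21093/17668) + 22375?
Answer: 44689979745/1996484 ≈ 22384.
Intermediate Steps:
(-19048/(-1808) - 21093/17668) + 22375 = (-19048*(-1/1808) - 21093*1/17668) + 22375 = (2381/226 - 21093/17668) + 22375 = 18650245/1996484 + 22375 = 44689979745/1996484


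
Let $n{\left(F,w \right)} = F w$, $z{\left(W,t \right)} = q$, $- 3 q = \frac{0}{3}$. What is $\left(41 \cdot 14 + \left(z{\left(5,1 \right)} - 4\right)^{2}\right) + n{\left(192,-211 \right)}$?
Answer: $-39922$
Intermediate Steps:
$q = 0$ ($q = - \frac{0 \cdot \frac{1}{3}}{3} = \left(- \frac{1}{3}\right) 0 = 0$)
$z{\left(W,t \right)} = 0$
$\left(41 \cdot 14 + \left(z{\left(5,1 \right)} - 4\right)^{2}\right) + n{\left(192,-211 \right)} = \left(41 \cdot 14 + \left(0 - 4\right)^{2}\right) + 192 \left(-211\right) = \left(574 + \left(-4\right)^{2}\right) - 40512 = \left(574 + 16\right) - 40512 = 590 - 40512 = -39922$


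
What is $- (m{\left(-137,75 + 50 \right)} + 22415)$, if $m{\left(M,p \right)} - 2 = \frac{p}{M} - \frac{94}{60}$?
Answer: $- \frac{92123681}{4110} \approx -22415.0$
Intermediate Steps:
$m{\left(M,p \right)} = \frac{13}{30} + \frac{p}{M}$ ($m{\left(M,p \right)} = 2 + \left(\frac{p}{M} - \frac{94}{60}\right) = 2 + \left(\frac{p}{M} - \frac{47}{30}\right) = 2 - \left(\frac{47}{30} - \frac{p}{M}\right) = \frac{13}{30} + \frac{p}{M}$)
$- (m{\left(-137,75 + 50 \right)} + 22415) = - (\left(\frac{13}{30} + \frac{75 + 50}{-137}\right) + 22415) = - (\left(\frac{13}{30} + 125 \left(- \frac{1}{137}\right)\right) + 22415) = - (\left(\frac{13}{30} - \frac{125}{137}\right) + 22415) = - (- \frac{1969}{4110} + 22415) = \left(-1\right) \frac{92123681}{4110} = - \frac{92123681}{4110}$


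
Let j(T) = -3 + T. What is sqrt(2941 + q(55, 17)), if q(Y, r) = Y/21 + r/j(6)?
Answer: sqrt(144515)/7 ≈ 54.307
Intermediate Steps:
q(Y, r) = r/3 + Y/21 (q(Y, r) = Y/21 + r/(-3 + 6) = Y*(1/21) + r/3 = Y/21 + r*(1/3) = Y/21 + r/3 = r/3 + Y/21)
sqrt(2941 + q(55, 17)) = sqrt(2941 + ((1/3)*17 + (1/21)*55)) = sqrt(2941 + (17/3 + 55/21)) = sqrt(2941 + 58/7) = sqrt(20645/7) = sqrt(144515)/7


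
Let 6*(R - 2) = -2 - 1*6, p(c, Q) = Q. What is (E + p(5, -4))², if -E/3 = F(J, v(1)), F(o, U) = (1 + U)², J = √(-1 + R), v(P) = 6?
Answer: 22801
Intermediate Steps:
R = ⅔ (R = 2 + (-2 - 1*6)/6 = 2 + (-2 - 6)/6 = 2 + (⅙)*(-8) = 2 - 4/3 = ⅔ ≈ 0.66667)
J = I*√3/3 (J = √(-1 + ⅔) = √(-⅓) = I*√3/3 ≈ 0.57735*I)
E = -147 (E = -3*(1 + 6)² = -3*7² = -3*49 = -147)
(E + p(5, -4))² = (-147 - 4)² = (-151)² = 22801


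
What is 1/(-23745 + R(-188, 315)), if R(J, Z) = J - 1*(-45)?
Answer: -1/23888 ≈ -4.1862e-5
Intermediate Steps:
R(J, Z) = 45 + J (R(J, Z) = J + 45 = 45 + J)
1/(-23745 + R(-188, 315)) = 1/(-23745 + (45 - 188)) = 1/(-23745 - 143) = 1/(-23888) = -1/23888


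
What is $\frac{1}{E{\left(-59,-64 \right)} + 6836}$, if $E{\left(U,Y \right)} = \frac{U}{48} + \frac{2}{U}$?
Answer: $\frac{2832}{19355975} \approx 0.00014631$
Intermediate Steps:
$E{\left(U,Y \right)} = \frac{2}{U} + \frac{U}{48}$ ($E{\left(U,Y \right)} = U \frac{1}{48} + \frac{2}{U} = \frac{U}{48} + \frac{2}{U} = \frac{2}{U} + \frac{U}{48}$)
$\frac{1}{E{\left(-59,-64 \right)} + 6836} = \frac{1}{\left(\frac{2}{-59} + \frac{1}{48} \left(-59\right)\right) + 6836} = \frac{1}{\left(2 \left(- \frac{1}{59}\right) - \frac{59}{48}\right) + 6836} = \frac{1}{\left(- \frac{2}{59} - \frac{59}{48}\right) + 6836} = \frac{1}{- \frac{3577}{2832} + 6836} = \frac{1}{\frac{19355975}{2832}} = \frac{2832}{19355975}$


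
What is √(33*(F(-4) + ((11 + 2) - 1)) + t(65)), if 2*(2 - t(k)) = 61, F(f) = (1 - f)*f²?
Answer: √12030/2 ≈ 54.841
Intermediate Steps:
F(f) = f²*(1 - f)
t(k) = -57/2 (t(k) = 2 - ½*61 = 2 - 61/2 = -57/2)
√(33*(F(-4) + ((11 + 2) - 1)) + t(65)) = √(33*((-4)²*(1 - 1*(-4)) + ((11 + 2) - 1)) - 57/2) = √(33*(16*(1 + 4) + (13 - 1)) - 57/2) = √(33*(16*5 + 12) - 57/2) = √(33*(80 + 12) - 57/2) = √(33*92 - 57/2) = √(3036 - 57/2) = √(6015/2) = √12030/2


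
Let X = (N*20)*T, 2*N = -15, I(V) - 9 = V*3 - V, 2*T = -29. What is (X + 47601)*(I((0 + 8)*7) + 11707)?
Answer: 588750528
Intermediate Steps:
T = -29/2 (T = (½)*(-29) = -29/2 ≈ -14.500)
I(V) = 9 + 2*V (I(V) = 9 + (V*3 - V) = 9 + (3*V - V) = 9 + 2*V)
N = -15/2 (N = (½)*(-15) = -15/2 ≈ -7.5000)
X = 2175 (X = -15/2*20*(-29/2) = -150*(-29/2) = 2175)
(X + 47601)*(I((0 + 8)*7) + 11707) = (2175 + 47601)*((9 + 2*((0 + 8)*7)) + 11707) = 49776*((9 + 2*(8*7)) + 11707) = 49776*((9 + 2*56) + 11707) = 49776*((9 + 112) + 11707) = 49776*(121 + 11707) = 49776*11828 = 588750528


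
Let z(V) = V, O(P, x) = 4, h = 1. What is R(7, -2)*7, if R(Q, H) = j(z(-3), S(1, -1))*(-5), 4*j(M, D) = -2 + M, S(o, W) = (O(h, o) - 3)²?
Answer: 175/4 ≈ 43.750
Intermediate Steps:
S(o, W) = 1 (S(o, W) = (4 - 3)² = 1² = 1)
j(M, D) = -½ + M/4 (j(M, D) = (-2 + M)/4 = -½ + M/4)
R(Q, H) = 25/4 (R(Q, H) = (-½ + (¼)*(-3))*(-5) = (-½ - ¾)*(-5) = -5/4*(-5) = 25/4)
R(7, -2)*7 = (25/4)*7 = 175/4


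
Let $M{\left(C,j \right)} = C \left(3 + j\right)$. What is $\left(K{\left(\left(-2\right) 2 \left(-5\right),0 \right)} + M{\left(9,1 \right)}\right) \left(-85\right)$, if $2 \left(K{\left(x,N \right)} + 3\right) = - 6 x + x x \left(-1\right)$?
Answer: $19295$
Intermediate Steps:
$K{\left(x,N \right)} = -3 - 3 x - \frac{x^{2}}{2}$ ($K{\left(x,N \right)} = -3 + \frac{- 6 x + x x \left(-1\right)}{2} = -3 + \frac{- 6 x + x^{2} \left(-1\right)}{2} = -3 + \frac{- 6 x - x^{2}}{2} = -3 + \frac{- x^{2} - 6 x}{2} = -3 - \left(\frac{x^{2}}{2} + 3 x\right) = -3 - 3 x - \frac{x^{2}}{2}$)
$\left(K{\left(\left(-2\right) 2 \left(-5\right),0 \right)} + M{\left(9,1 \right)}\right) \left(-85\right) = \left(\left(-3 - 3 \left(-2\right) 2 \left(-5\right) - \frac{\left(\left(-2\right) 2 \left(-5\right)\right)^{2}}{2}\right) + 9 \left(3 + 1\right)\right) \left(-85\right) = \left(\left(-3 - 3 \left(\left(-4\right) \left(-5\right)\right) - \frac{\left(\left(-4\right) \left(-5\right)\right)^{2}}{2}\right) + 9 \cdot 4\right) \left(-85\right) = \left(\left(-3 - 60 - \frac{20^{2}}{2}\right) + 36\right) \left(-85\right) = \left(\left(-3 - 60 - 200\right) + 36\right) \left(-85\right) = \left(-263 + 36\right) \left(-85\right) = \left(-227\right) \left(-85\right) = 19295$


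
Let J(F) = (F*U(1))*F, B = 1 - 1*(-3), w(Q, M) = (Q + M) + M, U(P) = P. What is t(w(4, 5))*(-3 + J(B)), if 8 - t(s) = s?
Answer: -78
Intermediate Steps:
w(Q, M) = Q + 2*M (w(Q, M) = (M + Q) + M = Q + 2*M)
t(s) = 8 - s
B = 4 (B = 1 + 3 = 4)
J(F) = F² (J(F) = (F*1)*F = F*F = F²)
t(w(4, 5))*(-3 + J(B)) = (8 - (4 + 2*5))*(-3 + 4²) = (8 - (4 + 10))*(-3 + 16) = (8 - 1*14)*13 = (8 - 14)*13 = -6*13 = -78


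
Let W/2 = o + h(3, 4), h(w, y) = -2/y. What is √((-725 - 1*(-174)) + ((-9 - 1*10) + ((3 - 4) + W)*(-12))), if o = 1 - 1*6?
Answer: I*√426 ≈ 20.64*I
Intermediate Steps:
o = -5 (o = 1 - 6 = -5)
W = -11 (W = 2*(-5 - 2/4) = 2*(-5 - 2*¼) = 2*(-5 - ½) = 2*(-11/2) = -11)
√((-725 - 1*(-174)) + ((-9 - 1*10) + ((3 - 4) + W)*(-12))) = √((-725 - 1*(-174)) + ((-9 - 1*10) + ((3 - 4) - 11)*(-12))) = √((-725 + 174) + ((-9 - 10) + (-1 - 11)*(-12))) = √(-551 + (-19 - 12*(-12))) = √(-551 + (-19 + 144)) = √(-551 + 125) = √(-426) = I*√426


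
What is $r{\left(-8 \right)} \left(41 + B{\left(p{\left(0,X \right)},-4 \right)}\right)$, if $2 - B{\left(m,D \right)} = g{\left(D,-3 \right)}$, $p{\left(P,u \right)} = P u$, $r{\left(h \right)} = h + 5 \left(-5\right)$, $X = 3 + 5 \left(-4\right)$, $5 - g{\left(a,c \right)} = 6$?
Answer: $-1452$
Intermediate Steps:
$g{\left(a,c \right)} = -1$ ($g{\left(a,c \right)} = 5 - 6 = -1$)
$X = -17$ ($X = 3 - 20 = -17$)
$r{\left(h \right)} = -25 + h$ ($r{\left(h \right)} = h - 25 = -25 + h$)
$B{\left(m,D \right)} = 3$ ($B{\left(m,D \right)} = 2 - -1 = 2 + 1 = 3$)
$r{\left(-8 \right)} \left(41 + B{\left(p{\left(0,X \right)},-4 \right)}\right) = \left(-25 - 8\right) \left(41 + 3\right) = \left(-33\right) 44 = -1452$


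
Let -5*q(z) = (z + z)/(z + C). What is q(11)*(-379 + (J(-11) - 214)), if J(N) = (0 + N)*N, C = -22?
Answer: -944/5 ≈ -188.80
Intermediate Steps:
J(N) = N**2 (J(N) = N*N = N**2)
q(z) = -2*z/(5*(-22 + z)) (q(z) = -(z + z)/(5*(z - 22)) = -2*z/(5*(-22 + z)))
q(11)*(-379 + (J(-11) - 214)) = (-2*11/(-110 + 5*11))*(-379 + ((-11)**2 - 214)) = (-2*11/(-110 + 55))*(-379 + (121 - 214)) = (-2*11/(-55))*(-379 - 93) = -2*11*(-1/55)*(-472) = (2/5)*(-472) = -944/5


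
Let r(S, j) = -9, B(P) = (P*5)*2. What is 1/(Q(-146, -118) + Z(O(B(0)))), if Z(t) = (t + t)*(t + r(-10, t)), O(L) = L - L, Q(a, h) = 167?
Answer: 1/167 ≈ 0.0059880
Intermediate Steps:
B(P) = 10*P (B(P) = (5*P)*2 = 10*P)
O(L) = 0
Z(t) = 2*t*(-9 + t) (Z(t) = (t + t)*(t - 9) = (2*t)*(-9 + t) = 2*t*(-9 + t))
1/(Q(-146, -118) + Z(O(B(0)))) = 1/(167 + 2*0*(-9 + 0)) = 1/(167 + 2*0*(-9)) = 1/(167 + 0) = 1/167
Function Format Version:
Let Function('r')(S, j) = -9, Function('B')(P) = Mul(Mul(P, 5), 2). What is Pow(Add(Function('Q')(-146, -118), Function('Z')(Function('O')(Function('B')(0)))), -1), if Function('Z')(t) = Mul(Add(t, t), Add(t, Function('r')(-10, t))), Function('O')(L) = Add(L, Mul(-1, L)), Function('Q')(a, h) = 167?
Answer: Rational(1, 167) ≈ 0.0059880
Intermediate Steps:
Function('B')(P) = Mul(10, P) (Function('B')(P) = Mul(Mul(5, P), 2) = Mul(10, P))
Function('O')(L) = 0
Function('Z')(t) = Mul(2, t, Add(-9, t)) (Function('Z')(t) = Mul(Add(t, t), Add(t, -9)) = Mul(Mul(2, t), Add(-9, t)) = Mul(2, t, Add(-9, t)))
Pow(Add(Function('Q')(-146, -118), Function('Z')(Function('O')(Function('B')(0)))), -1) = Pow(Add(167, Mul(2, 0, Add(-9, 0))), -1) = Pow(Add(167, Mul(2, 0, -9)), -1) = Pow(Add(167, 0), -1) = Pow(167, -1) = Rational(1, 167)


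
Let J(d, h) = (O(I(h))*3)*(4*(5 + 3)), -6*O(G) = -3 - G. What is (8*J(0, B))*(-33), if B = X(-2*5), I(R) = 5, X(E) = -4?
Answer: -33792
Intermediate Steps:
B = -4
O(G) = ½ + G/6 (O(G) = -(-3 - G)/6 = ½ + G/6)
J(d, h) = 128 (J(d, h) = ((½ + (⅙)*5)*3)*(4*(5 + 3)) = ((½ + ⅚)*3)*(4*8) = ((4/3)*3)*32 = 4*32 = 128)
(8*J(0, B))*(-33) = (8*128)*(-33) = 1024*(-33) = -33792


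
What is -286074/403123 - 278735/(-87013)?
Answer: 87472332443/35076941599 ≈ 2.4937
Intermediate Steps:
-286074/403123 - 278735/(-87013) = -286074*1/403123 - 278735*(-1/87013) = -286074/403123 + 278735/87013 = 87472332443/35076941599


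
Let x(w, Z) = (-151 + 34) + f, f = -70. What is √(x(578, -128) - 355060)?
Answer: I*√355247 ≈ 596.03*I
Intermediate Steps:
x(w, Z) = -187 (x(w, Z) = (-151 + 34) - 70 = -117 - 70 = -187)
√(x(578, -128) - 355060) = √(-187 - 355060) = √(-355247) = I*√355247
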